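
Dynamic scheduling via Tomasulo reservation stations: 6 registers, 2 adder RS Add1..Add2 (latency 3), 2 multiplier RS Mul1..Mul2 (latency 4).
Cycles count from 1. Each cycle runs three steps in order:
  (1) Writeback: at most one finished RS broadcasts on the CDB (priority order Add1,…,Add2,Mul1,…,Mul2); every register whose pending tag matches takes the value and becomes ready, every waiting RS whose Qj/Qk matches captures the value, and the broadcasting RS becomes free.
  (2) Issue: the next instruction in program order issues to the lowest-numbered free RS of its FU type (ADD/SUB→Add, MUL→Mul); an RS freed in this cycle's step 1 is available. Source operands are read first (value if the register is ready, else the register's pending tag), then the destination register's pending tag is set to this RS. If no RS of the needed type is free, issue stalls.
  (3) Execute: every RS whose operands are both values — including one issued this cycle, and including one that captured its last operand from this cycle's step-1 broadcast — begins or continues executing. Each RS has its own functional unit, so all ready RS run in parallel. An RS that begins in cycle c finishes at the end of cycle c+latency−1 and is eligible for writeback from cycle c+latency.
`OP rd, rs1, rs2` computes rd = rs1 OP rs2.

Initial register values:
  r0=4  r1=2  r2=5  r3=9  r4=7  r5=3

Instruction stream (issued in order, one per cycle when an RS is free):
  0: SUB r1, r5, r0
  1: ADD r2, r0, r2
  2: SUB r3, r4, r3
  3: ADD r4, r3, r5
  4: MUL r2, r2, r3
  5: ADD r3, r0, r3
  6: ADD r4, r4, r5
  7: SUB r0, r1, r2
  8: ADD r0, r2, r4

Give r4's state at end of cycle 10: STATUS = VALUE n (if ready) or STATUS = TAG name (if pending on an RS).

cycle 1: issue SUB r1<-Add1 // r0:4,r1:Add1,r2:5,r3:9,r4:7,r5:3
cycle 2: issue ADD r2<-Add2 // r0:4,r1:Add1,r2:Add2,r3:9,r4:7,r5:3
cycle 3: stall // r0:4,r1:Add1,r2:Add2,r3:9,r4:7,r5:3
cycle 4: CDB Add1=-1; issue SUB r3<-Add1 // r0:4,r1:-1,r2:Add2,r3:Add1,r4:7,r5:3
cycle 5: CDB Add2=9; issue ADD r4<-Add2 // r0:4,r1:-1,r2:9,r3:Add1,r4:Add2,r5:3
cycle 6: issue MUL r2<-Mul1 // r0:4,r1:-1,r2:Mul1,r3:Add1,r4:Add2,r5:3
cycle 7: CDB Add1=-2; issue ADD r3<-Add1 // r0:4,r1:-1,r2:Mul1,r3:Add1,r4:Add2,r5:3
cycle 8: stall // r0:4,r1:-1,r2:Mul1,r3:Add1,r4:Add2,r5:3
cycle 9: stall // r0:4,r1:-1,r2:Mul1,r3:Add1,r4:Add2,r5:3
cycle 10: CDB Add1=2; issue ADD r4<-Add1 // r0:4,r1:-1,r2:Mul1,r3:2,r4:Add1,r5:3

STATUS = TAG Add1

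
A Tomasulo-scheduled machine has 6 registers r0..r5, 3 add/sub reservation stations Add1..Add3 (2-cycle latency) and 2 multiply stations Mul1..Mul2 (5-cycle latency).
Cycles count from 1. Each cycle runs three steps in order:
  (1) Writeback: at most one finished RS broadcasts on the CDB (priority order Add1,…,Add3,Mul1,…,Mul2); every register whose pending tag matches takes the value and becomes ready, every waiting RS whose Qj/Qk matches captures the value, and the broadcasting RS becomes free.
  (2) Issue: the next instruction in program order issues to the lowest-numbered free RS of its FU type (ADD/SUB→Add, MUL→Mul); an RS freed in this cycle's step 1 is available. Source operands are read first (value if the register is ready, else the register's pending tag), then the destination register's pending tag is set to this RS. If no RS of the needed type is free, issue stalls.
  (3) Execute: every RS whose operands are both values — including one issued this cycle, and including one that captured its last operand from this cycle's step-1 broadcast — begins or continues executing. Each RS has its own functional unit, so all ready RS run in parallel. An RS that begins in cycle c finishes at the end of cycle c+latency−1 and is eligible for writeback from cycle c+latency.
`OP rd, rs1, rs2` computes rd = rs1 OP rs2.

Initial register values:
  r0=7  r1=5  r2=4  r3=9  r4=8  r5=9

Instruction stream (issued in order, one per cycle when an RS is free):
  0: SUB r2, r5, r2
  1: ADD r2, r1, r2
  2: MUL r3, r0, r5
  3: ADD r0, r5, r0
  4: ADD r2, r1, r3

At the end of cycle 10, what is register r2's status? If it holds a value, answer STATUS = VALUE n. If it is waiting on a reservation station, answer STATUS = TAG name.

c1: issue SUB r2<-Add1 | r0:7,r1:5,r2:Add1,r3:9,r4:8,r5:9
c2: issue ADD r2<-Add2 | r0:7,r1:5,r2:Add2,r3:9,r4:8,r5:9
c3: CDB Add1=5; issue MUL r3<-Mul1 | r0:7,r1:5,r2:Add2,r3:Mul1,r4:8,r5:9
c4: issue ADD r0<-Add1 | r0:Add1,r1:5,r2:Add2,r3:Mul1,r4:8,r5:9
c5: CDB Add2=10; issue ADD r2<-Add2 | r0:Add1,r1:5,r2:Add2,r3:Mul1,r4:8,r5:9
c6: CDB Add1=16 | r0:16,r1:5,r2:Add2,r3:Mul1,r4:8,r5:9
c7: - | r0:16,r1:5,r2:Add2,r3:Mul1,r4:8,r5:9
c8: CDB Mul1=63 | r0:16,r1:5,r2:Add2,r3:63,r4:8,r5:9
c9: - | r0:16,r1:5,r2:Add2,r3:63,r4:8,r5:9
c10: CDB Add2=68 | r0:16,r1:5,r2:68,r3:63,r4:8,r5:9

STATUS = VALUE 68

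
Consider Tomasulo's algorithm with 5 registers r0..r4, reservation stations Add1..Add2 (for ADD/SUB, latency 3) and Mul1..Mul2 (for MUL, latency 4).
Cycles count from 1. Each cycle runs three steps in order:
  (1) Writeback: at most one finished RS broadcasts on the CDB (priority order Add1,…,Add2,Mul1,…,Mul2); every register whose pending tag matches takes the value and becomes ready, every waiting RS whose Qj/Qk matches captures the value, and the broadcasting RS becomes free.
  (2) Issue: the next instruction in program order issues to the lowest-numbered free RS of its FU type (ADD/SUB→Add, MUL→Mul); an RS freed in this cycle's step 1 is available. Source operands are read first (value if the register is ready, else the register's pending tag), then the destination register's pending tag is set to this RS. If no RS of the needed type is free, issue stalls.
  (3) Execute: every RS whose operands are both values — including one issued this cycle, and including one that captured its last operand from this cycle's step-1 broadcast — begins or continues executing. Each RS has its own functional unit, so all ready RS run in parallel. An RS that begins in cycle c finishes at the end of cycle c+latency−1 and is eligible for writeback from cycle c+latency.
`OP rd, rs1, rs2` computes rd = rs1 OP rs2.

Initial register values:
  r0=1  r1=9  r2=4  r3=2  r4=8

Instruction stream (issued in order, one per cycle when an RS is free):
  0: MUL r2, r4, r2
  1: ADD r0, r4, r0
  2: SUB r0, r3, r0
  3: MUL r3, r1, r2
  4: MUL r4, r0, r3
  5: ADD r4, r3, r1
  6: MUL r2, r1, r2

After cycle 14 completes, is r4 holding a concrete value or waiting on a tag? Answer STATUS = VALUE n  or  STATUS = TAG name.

cycle 1: issue MUL r2<-Mul1 // r0:1,r1:9,r2:Mul1,r3:2,r4:8
cycle 2: issue ADD r0<-Add1 // r0:Add1,r1:9,r2:Mul1,r3:2,r4:8
cycle 3: issue SUB r0<-Add2 // r0:Add2,r1:9,r2:Mul1,r3:2,r4:8
cycle 4: issue MUL r3<-Mul2 // r0:Add2,r1:9,r2:Mul1,r3:Mul2,r4:8
cycle 5: CDB Add1=9; stall // r0:Add2,r1:9,r2:Mul1,r3:Mul2,r4:8
cycle 6: CDB Mul1=32; issue MUL r4<-Mul1 // r0:Add2,r1:9,r2:32,r3:Mul2,r4:Mul1
cycle 7: issue ADD r4<-Add1 // r0:Add2,r1:9,r2:32,r3:Mul2,r4:Add1
cycle 8: CDB Add2=-7; stall // r0:-7,r1:9,r2:32,r3:Mul2,r4:Add1
cycle 9: stall // r0:-7,r1:9,r2:32,r3:Mul2,r4:Add1
cycle 10: CDB Mul2=288; issue MUL r2<-Mul2 // r0:-7,r1:9,r2:Mul2,r3:288,r4:Add1
cycle 11: - // r0:-7,r1:9,r2:Mul2,r3:288,r4:Add1
cycle 12: - // r0:-7,r1:9,r2:Mul2,r3:288,r4:Add1
cycle 13: CDB Add1=297 // r0:-7,r1:9,r2:Mul2,r3:288,r4:297
cycle 14: CDB Mul1=-2016 // r0:-7,r1:9,r2:Mul2,r3:288,r4:297

STATUS = VALUE 297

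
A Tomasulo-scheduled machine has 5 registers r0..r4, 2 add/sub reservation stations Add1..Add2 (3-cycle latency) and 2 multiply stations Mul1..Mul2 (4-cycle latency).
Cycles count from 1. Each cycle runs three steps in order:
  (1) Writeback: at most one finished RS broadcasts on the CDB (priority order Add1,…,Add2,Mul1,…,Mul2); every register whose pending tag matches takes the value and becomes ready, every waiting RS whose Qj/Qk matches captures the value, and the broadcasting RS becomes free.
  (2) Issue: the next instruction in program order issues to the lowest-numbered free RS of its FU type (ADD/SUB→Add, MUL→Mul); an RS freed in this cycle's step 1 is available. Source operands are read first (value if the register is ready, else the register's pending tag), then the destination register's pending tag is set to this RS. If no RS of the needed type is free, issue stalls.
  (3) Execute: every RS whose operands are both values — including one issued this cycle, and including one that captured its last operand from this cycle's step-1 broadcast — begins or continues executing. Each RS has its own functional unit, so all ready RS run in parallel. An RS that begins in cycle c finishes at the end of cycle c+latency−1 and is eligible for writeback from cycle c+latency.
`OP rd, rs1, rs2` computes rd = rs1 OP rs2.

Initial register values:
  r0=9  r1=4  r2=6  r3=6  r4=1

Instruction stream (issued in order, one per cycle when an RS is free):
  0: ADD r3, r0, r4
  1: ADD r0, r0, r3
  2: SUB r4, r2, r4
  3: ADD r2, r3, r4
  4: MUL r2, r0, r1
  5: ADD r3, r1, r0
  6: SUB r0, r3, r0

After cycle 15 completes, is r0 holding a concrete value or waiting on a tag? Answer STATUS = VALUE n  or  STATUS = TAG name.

STATUS = VALUE 4

c1: issue ADD r3<-Add1 | r0:9,r1:4,r2:6,r3:Add1,r4:1
c2: issue ADD r0<-Add2 | r0:Add2,r1:4,r2:6,r3:Add1,r4:1
c3: stall | r0:Add2,r1:4,r2:6,r3:Add1,r4:1
c4: CDB Add1=10; issue SUB r4<-Add1 | r0:Add2,r1:4,r2:6,r3:10,r4:Add1
c5: stall | r0:Add2,r1:4,r2:6,r3:10,r4:Add1
c6: stall | r0:Add2,r1:4,r2:6,r3:10,r4:Add1
c7: CDB Add1=5; issue ADD r2<-Add1 | r0:Add2,r1:4,r2:Add1,r3:10,r4:5
c8: CDB Add2=19; issue MUL r2<-Mul1 | r0:19,r1:4,r2:Mul1,r3:10,r4:5
c9: issue ADD r3<-Add2 | r0:19,r1:4,r2:Mul1,r3:Add2,r4:5
c10: CDB Add1=15; issue SUB r0<-Add1 | r0:Add1,r1:4,r2:Mul1,r3:Add2,r4:5
c11: - | r0:Add1,r1:4,r2:Mul1,r3:Add2,r4:5
c12: CDB Add2=23 | r0:Add1,r1:4,r2:Mul1,r3:23,r4:5
c13: CDB Mul1=76 | r0:Add1,r1:4,r2:76,r3:23,r4:5
c14: - | r0:Add1,r1:4,r2:76,r3:23,r4:5
c15: CDB Add1=4 | r0:4,r1:4,r2:76,r3:23,r4:5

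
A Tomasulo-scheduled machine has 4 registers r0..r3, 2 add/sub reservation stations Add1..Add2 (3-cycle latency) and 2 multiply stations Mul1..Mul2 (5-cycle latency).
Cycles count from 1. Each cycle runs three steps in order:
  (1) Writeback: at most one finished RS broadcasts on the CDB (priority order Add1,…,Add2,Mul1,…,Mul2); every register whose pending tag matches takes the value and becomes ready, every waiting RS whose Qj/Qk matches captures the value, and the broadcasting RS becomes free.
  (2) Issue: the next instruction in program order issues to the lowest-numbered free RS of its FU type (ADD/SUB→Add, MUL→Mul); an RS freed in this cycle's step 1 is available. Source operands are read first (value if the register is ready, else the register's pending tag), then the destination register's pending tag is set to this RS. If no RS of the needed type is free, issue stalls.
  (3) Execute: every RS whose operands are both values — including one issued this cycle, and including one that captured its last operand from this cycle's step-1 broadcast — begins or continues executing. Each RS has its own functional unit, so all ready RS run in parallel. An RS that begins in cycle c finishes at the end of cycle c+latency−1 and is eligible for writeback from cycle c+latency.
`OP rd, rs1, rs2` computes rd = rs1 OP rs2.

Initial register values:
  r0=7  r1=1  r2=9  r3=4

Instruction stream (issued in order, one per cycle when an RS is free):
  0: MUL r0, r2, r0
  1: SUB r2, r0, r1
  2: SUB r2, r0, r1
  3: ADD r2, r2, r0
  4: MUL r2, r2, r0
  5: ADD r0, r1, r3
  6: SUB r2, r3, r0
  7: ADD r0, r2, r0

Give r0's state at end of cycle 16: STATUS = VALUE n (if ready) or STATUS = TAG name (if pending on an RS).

STATUS = TAG Add2

  c1: issue MUL r0<-Mul1  regs: r0:Mul1,r1:1,r2:9,r3:4
  c2: issue SUB r2<-Add1  regs: r0:Mul1,r1:1,r2:Add1,r3:4
  c3: issue SUB r2<-Add2  regs: r0:Mul1,r1:1,r2:Add2,r3:4
  c4: stall  regs: r0:Mul1,r1:1,r2:Add2,r3:4
  c5: stall  regs: r0:Mul1,r1:1,r2:Add2,r3:4
  c6: CDB Mul1=63; stall  regs: r0:63,r1:1,r2:Add2,r3:4
  c7: stall  regs: r0:63,r1:1,r2:Add2,r3:4
  c8: stall  regs: r0:63,r1:1,r2:Add2,r3:4
  c9: CDB Add1=62; issue ADD r2<-Add1  regs: r0:63,r1:1,r2:Add1,r3:4
  c10: CDB Add2=62; issue MUL r2<-Mul1  regs: r0:63,r1:1,r2:Mul1,r3:4
  c11: issue ADD r0<-Add2  regs: r0:Add2,r1:1,r2:Mul1,r3:4
  c12: stall  regs: r0:Add2,r1:1,r2:Mul1,r3:4
  c13: CDB Add1=125; issue SUB r2<-Add1  regs: r0:Add2,r1:1,r2:Add1,r3:4
  c14: CDB Add2=5; issue ADD r0<-Add2  regs: r0:Add2,r1:1,r2:Add1,r3:4
  c15: -  regs: r0:Add2,r1:1,r2:Add1,r3:4
  c16: -  regs: r0:Add2,r1:1,r2:Add1,r3:4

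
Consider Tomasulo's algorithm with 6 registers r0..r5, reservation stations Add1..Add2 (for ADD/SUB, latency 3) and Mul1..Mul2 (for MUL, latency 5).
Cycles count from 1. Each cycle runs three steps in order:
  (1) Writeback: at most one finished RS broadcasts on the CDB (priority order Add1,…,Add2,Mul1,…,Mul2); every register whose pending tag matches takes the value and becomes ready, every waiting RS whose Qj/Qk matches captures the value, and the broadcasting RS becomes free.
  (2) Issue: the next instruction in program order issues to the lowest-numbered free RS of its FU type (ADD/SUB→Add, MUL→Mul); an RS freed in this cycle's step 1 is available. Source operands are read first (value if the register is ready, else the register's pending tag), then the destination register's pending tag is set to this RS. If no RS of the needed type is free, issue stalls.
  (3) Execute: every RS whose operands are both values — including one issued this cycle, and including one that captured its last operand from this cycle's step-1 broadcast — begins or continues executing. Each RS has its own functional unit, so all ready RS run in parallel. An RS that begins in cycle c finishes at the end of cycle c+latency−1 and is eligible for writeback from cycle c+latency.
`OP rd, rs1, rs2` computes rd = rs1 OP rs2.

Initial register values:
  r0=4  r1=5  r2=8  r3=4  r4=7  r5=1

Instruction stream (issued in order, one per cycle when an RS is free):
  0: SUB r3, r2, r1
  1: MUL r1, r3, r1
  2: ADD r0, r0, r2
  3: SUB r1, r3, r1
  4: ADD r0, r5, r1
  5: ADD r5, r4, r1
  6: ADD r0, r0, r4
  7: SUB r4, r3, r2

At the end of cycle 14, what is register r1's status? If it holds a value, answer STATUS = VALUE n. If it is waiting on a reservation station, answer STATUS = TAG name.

  c1: issue SUB r3<-Add1  regs: r0:4,r1:5,r2:8,r3:Add1,r4:7,r5:1
  c2: issue MUL r1<-Mul1  regs: r0:4,r1:Mul1,r2:8,r3:Add1,r4:7,r5:1
  c3: issue ADD r0<-Add2  regs: r0:Add2,r1:Mul1,r2:8,r3:Add1,r4:7,r5:1
  c4: CDB Add1=3; issue SUB r1<-Add1  regs: r0:Add2,r1:Add1,r2:8,r3:3,r4:7,r5:1
  c5: stall  regs: r0:Add2,r1:Add1,r2:8,r3:3,r4:7,r5:1
  c6: CDB Add2=12; issue ADD r0<-Add2  regs: r0:Add2,r1:Add1,r2:8,r3:3,r4:7,r5:1
  c7: stall  regs: r0:Add2,r1:Add1,r2:8,r3:3,r4:7,r5:1
  c8: stall  regs: r0:Add2,r1:Add1,r2:8,r3:3,r4:7,r5:1
  c9: CDB Mul1=15; stall  regs: r0:Add2,r1:Add1,r2:8,r3:3,r4:7,r5:1
  c10: stall  regs: r0:Add2,r1:Add1,r2:8,r3:3,r4:7,r5:1
  c11: stall  regs: r0:Add2,r1:Add1,r2:8,r3:3,r4:7,r5:1
  c12: CDB Add1=-12; issue ADD r5<-Add1  regs: r0:Add2,r1:-12,r2:8,r3:3,r4:7,r5:Add1
  c13: stall  regs: r0:Add2,r1:-12,r2:8,r3:3,r4:7,r5:Add1
  c14: stall  regs: r0:Add2,r1:-12,r2:8,r3:3,r4:7,r5:Add1

STATUS = VALUE -12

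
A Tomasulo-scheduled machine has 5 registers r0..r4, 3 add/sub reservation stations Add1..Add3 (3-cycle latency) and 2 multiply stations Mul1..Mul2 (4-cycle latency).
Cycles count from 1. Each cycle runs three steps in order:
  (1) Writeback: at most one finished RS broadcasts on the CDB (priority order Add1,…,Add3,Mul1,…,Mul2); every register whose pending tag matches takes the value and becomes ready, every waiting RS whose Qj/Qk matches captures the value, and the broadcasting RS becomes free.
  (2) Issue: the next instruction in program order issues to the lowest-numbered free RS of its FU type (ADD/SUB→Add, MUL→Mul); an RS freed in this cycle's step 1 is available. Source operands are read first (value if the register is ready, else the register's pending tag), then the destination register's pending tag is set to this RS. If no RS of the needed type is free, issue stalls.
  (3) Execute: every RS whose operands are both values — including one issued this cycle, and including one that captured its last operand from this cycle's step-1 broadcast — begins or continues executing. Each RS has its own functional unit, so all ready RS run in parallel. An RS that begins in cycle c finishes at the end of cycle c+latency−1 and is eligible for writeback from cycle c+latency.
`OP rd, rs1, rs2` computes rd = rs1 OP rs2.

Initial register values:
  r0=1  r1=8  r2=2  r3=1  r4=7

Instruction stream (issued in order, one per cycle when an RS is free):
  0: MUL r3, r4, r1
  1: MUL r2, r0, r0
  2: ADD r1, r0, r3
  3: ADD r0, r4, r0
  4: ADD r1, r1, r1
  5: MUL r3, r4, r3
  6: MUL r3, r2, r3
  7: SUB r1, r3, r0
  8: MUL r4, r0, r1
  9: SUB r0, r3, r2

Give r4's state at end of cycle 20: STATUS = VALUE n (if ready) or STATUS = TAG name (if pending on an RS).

cycle 1: issue MUL r3<-Mul1 // r0:1,r1:8,r2:2,r3:Mul1,r4:7
cycle 2: issue MUL r2<-Mul2 // r0:1,r1:8,r2:Mul2,r3:Mul1,r4:7
cycle 3: issue ADD r1<-Add1 // r0:1,r1:Add1,r2:Mul2,r3:Mul1,r4:7
cycle 4: issue ADD r0<-Add2 // r0:Add2,r1:Add1,r2:Mul2,r3:Mul1,r4:7
cycle 5: CDB Mul1=56; issue ADD r1<-Add3 // r0:Add2,r1:Add3,r2:Mul2,r3:56,r4:7
cycle 6: CDB Mul2=1; issue MUL r3<-Mul1 // r0:Add2,r1:Add3,r2:1,r3:Mul1,r4:7
cycle 7: CDB Add2=8; issue MUL r3<-Mul2 // r0:8,r1:Add3,r2:1,r3:Mul2,r4:7
cycle 8: CDB Add1=57; issue SUB r1<-Add1 // r0:8,r1:Add1,r2:1,r3:Mul2,r4:7
cycle 9: stall // r0:8,r1:Add1,r2:1,r3:Mul2,r4:7
cycle 10: CDB Mul1=392; issue MUL r4<-Mul1 // r0:8,r1:Add1,r2:1,r3:Mul2,r4:Mul1
cycle 11: CDB Add3=114; issue SUB r0<-Add2 // r0:Add2,r1:Add1,r2:1,r3:Mul2,r4:Mul1
cycle 12: - // r0:Add2,r1:Add1,r2:1,r3:Mul2,r4:Mul1
cycle 13: - // r0:Add2,r1:Add1,r2:1,r3:Mul2,r4:Mul1
cycle 14: CDB Mul2=392 // r0:Add2,r1:Add1,r2:1,r3:392,r4:Mul1
cycle 15: - // r0:Add2,r1:Add1,r2:1,r3:392,r4:Mul1
cycle 16: - // r0:Add2,r1:Add1,r2:1,r3:392,r4:Mul1
cycle 17: CDB Add1=384 // r0:Add2,r1:384,r2:1,r3:392,r4:Mul1
cycle 18: CDB Add2=391 // r0:391,r1:384,r2:1,r3:392,r4:Mul1
cycle 19: - // r0:391,r1:384,r2:1,r3:392,r4:Mul1
cycle 20: - // r0:391,r1:384,r2:1,r3:392,r4:Mul1

STATUS = TAG Mul1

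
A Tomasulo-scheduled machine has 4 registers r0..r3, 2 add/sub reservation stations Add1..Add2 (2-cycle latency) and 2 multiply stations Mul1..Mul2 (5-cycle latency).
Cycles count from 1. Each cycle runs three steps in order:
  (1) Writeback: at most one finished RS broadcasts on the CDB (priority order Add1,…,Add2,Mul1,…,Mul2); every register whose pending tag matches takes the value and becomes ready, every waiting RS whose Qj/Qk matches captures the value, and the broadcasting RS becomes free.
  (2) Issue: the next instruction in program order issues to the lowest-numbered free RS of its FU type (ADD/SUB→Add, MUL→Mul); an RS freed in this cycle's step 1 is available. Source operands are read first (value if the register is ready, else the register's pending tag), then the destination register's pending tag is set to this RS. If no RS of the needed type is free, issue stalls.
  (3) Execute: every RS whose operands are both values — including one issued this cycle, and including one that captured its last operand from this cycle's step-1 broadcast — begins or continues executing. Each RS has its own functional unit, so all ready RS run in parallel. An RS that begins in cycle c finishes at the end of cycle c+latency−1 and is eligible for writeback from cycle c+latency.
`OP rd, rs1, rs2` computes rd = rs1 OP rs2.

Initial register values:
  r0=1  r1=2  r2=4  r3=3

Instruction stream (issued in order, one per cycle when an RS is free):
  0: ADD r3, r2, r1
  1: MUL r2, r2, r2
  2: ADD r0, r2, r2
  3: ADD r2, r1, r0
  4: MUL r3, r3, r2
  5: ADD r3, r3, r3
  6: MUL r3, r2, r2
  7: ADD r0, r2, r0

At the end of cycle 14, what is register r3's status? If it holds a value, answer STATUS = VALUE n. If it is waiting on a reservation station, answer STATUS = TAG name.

STATUS = TAG Mul1

  c1: issue ADD r3<-Add1  regs: r0:1,r1:2,r2:4,r3:Add1
  c2: issue MUL r2<-Mul1  regs: r0:1,r1:2,r2:Mul1,r3:Add1
  c3: CDB Add1=6; issue ADD r0<-Add1  regs: r0:Add1,r1:2,r2:Mul1,r3:6
  c4: issue ADD r2<-Add2  regs: r0:Add1,r1:2,r2:Add2,r3:6
  c5: issue MUL r3<-Mul2  regs: r0:Add1,r1:2,r2:Add2,r3:Mul2
  c6: stall  regs: r0:Add1,r1:2,r2:Add2,r3:Mul2
  c7: CDB Mul1=16; stall  regs: r0:Add1,r1:2,r2:Add2,r3:Mul2
  c8: stall  regs: r0:Add1,r1:2,r2:Add2,r3:Mul2
  c9: CDB Add1=32; issue ADD r3<-Add1  regs: r0:32,r1:2,r2:Add2,r3:Add1
  c10: issue MUL r3<-Mul1  regs: r0:32,r1:2,r2:Add2,r3:Mul1
  c11: CDB Add2=34; issue ADD r0<-Add2  regs: r0:Add2,r1:2,r2:34,r3:Mul1
  c12: -  regs: r0:Add2,r1:2,r2:34,r3:Mul1
  c13: CDB Add2=66  regs: r0:66,r1:2,r2:34,r3:Mul1
  c14: -  regs: r0:66,r1:2,r2:34,r3:Mul1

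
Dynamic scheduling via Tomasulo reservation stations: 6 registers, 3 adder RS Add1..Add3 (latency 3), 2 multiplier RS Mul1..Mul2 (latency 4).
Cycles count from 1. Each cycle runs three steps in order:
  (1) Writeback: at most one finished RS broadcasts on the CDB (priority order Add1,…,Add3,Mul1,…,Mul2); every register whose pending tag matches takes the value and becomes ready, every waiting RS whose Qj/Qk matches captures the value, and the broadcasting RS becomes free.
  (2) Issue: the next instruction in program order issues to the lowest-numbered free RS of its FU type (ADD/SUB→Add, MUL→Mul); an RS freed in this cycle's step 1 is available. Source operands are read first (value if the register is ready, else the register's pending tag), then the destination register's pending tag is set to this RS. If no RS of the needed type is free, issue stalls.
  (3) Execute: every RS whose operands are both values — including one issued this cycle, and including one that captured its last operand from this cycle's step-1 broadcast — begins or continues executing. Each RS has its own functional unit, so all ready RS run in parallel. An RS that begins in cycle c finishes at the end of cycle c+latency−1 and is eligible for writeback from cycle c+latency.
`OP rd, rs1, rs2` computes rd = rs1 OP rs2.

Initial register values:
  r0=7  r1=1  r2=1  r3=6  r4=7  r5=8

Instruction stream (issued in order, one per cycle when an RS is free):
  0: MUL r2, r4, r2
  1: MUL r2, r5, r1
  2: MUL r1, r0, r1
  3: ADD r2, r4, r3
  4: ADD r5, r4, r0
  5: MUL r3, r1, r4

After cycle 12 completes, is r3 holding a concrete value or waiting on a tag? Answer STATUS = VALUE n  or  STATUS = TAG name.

STATUS = TAG Mul2

c1: issue MUL r2<-Mul1 | r0:7,r1:1,r2:Mul1,r3:6,r4:7,r5:8
c2: issue MUL r2<-Mul2 | r0:7,r1:1,r2:Mul2,r3:6,r4:7,r5:8
c3: stall | r0:7,r1:1,r2:Mul2,r3:6,r4:7,r5:8
c4: stall | r0:7,r1:1,r2:Mul2,r3:6,r4:7,r5:8
c5: CDB Mul1=7; issue MUL r1<-Mul1 | r0:7,r1:Mul1,r2:Mul2,r3:6,r4:7,r5:8
c6: CDB Mul2=8; issue ADD r2<-Add1 | r0:7,r1:Mul1,r2:Add1,r3:6,r4:7,r5:8
c7: issue ADD r5<-Add2 | r0:7,r1:Mul1,r2:Add1,r3:6,r4:7,r5:Add2
c8: issue MUL r3<-Mul2 | r0:7,r1:Mul1,r2:Add1,r3:Mul2,r4:7,r5:Add2
c9: CDB Add1=13 | r0:7,r1:Mul1,r2:13,r3:Mul2,r4:7,r5:Add2
c10: CDB Add2=14 | r0:7,r1:Mul1,r2:13,r3:Mul2,r4:7,r5:14
c11: CDB Mul1=7 | r0:7,r1:7,r2:13,r3:Mul2,r4:7,r5:14
c12: - | r0:7,r1:7,r2:13,r3:Mul2,r4:7,r5:14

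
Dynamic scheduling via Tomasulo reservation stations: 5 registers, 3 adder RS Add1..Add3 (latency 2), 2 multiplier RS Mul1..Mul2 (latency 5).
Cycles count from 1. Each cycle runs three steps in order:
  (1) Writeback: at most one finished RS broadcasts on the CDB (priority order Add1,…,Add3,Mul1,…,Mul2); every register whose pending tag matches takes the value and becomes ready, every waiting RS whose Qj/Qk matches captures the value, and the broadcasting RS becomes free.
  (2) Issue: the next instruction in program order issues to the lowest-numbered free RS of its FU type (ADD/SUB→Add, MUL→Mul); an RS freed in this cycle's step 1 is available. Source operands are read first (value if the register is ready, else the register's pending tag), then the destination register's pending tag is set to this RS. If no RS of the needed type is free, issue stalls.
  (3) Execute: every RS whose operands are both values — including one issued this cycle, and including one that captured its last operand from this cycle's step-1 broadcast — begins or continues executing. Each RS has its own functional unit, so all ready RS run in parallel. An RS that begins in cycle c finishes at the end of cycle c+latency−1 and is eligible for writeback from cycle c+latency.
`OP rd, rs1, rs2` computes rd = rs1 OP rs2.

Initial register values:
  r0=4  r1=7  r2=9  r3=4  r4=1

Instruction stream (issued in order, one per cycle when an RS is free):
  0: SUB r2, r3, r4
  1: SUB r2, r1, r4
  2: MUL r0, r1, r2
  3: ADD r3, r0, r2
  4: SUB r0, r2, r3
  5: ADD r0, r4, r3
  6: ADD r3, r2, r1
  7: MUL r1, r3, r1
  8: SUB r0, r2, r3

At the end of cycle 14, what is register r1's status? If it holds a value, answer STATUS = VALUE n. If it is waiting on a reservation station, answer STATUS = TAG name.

STATUS = TAG Mul1

cycle 1: issue SUB r2<-Add1 // r0:4,r1:7,r2:Add1,r3:4,r4:1
cycle 2: issue SUB r2<-Add2 // r0:4,r1:7,r2:Add2,r3:4,r4:1
cycle 3: CDB Add1=3; issue MUL r0<-Mul1 // r0:Mul1,r1:7,r2:Add2,r3:4,r4:1
cycle 4: CDB Add2=6; issue ADD r3<-Add1 // r0:Mul1,r1:7,r2:6,r3:Add1,r4:1
cycle 5: issue SUB r0<-Add2 // r0:Add2,r1:7,r2:6,r3:Add1,r4:1
cycle 6: issue ADD r0<-Add3 // r0:Add3,r1:7,r2:6,r3:Add1,r4:1
cycle 7: stall // r0:Add3,r1:7,r2:6,r3:Add1,r4:1
cycle 8: stall // r0:Add3,r1:7,r2:6,r3:Add1,r4:1
cycle 9: CDB Mul1=42; stall // r0:Add3,r1:7,r2:6,r3:Add1,r4:1
cycle 10: stall // r0:Add3,r1:7,r2:6,r3:Add1,r4:1
cycle 11: CDB Add1=48; issue ADD r3<-Add1 // r0:Add3,r1:7,r2:6,r3:Add1,r4:1
cycle 12: issue MUL r1<-Mul1 // r0:Add3,r1:Mul1,r2:6,r3:Add1,r4:1
cycle 13: CDB Add1=13; issue SUB r0<-Add1 // r0:Add1,r1:Mul1,r2:6,r3:13,r4:1
cycle 14: CDB Add2=-42 // r0:Add1,r1:Mul1,r2:6,r3:13,r4:1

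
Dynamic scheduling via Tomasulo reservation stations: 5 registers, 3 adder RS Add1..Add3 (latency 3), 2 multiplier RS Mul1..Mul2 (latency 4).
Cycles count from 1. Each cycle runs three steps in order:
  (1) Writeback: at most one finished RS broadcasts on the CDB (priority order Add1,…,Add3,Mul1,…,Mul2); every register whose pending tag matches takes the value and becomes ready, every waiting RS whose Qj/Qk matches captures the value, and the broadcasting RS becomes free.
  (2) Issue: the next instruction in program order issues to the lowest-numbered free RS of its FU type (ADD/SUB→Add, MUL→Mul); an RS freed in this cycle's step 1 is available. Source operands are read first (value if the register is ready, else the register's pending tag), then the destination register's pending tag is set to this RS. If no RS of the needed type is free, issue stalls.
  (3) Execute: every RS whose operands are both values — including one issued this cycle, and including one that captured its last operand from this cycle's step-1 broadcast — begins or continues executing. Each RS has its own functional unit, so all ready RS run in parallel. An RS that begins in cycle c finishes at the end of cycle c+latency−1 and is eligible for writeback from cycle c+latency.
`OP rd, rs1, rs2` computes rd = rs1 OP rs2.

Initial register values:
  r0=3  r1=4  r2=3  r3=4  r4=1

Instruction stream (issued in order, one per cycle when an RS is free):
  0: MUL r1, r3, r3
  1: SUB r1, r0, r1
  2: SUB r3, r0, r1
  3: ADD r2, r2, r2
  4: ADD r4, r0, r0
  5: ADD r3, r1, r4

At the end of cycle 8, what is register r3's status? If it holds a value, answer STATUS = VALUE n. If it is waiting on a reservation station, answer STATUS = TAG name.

c1: issue MUL r1<-Mul1 | r0:3,r1:Mul1,r2:3,r3:4,r4:1
c2: issue SUB r1<-Add1 | r0:3,r1:Add1,r2:3,r3:4,r4:1
c3: issue SUB r3<-Add2 | r0:3,r1:Add1,r2:3,r3:Add2,r4:1
c4: issue ADD r2<-Add3 | r0:3,r1:Add1,r2:Add3,r3:Add2,r4:1
c5: CDB Mul1=16; stall | r0:3,r1:Add1,r2:Add3,r3:Add2,r4:1
c6: stall | r0:3,r1:Add1,r2:Add3,r3:Add2,r4:1
c7: CDB Add3=6; issue ADD r4<-Add3 | r0:3,r1:Add1,r2:6,r3:Add2,r4:Add3
c8: CDB Add1=-13; issue ADD r3<-Add1 | r0:3,r1:-13,r2:6,r3:Add1,r4:Add3

STATUS = TAG Add1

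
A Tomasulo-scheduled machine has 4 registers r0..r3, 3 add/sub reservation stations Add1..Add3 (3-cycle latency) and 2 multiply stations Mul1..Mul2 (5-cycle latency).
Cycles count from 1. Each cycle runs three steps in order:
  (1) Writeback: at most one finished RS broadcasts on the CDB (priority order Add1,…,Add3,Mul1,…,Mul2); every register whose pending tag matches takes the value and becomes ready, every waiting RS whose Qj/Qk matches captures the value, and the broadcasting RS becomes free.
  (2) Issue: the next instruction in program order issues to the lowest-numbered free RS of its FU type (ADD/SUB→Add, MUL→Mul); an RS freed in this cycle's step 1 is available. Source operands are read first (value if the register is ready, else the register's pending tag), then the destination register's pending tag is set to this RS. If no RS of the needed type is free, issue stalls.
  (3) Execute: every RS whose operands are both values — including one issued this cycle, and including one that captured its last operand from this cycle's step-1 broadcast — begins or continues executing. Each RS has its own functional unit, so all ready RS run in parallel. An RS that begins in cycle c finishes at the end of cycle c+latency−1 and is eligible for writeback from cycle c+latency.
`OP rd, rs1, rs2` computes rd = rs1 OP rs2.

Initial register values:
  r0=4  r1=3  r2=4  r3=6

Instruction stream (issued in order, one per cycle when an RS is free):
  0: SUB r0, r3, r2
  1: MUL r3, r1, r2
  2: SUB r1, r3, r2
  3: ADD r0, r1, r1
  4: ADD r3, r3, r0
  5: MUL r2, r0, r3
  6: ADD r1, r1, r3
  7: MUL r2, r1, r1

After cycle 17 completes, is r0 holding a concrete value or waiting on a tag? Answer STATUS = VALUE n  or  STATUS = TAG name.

STATUS = VALUE 16

c1: issue SUB r0<-Add1 | r0:Add1,r1:3,r2:4,r3:6
c2: issue MUL r3<-Mul1 | r0:Add1,r1:3,r2:4,r3:Mul1
c3: issue SUB r1<-Add2 | r0:Add1,r1:Add2,r2:4,r3:Mul1
c4: CDB Add1=2; issue ADD r0<-Add1 | r0:Add1,r1:Add2,r2:4,r3:Mul1
c5: issue ADD r3<-Add3 | r0:Add1,r1:Add2,r2:4,r3:Add3
c6: issue MUL r2<-Mul2 | r0:Add1,r1:Add2,r2:Mul2,r3:Add3
c7: CDB Mul1=12; stall | r0:Add1,r1:Add2,r2:Mul2,r3:Add3
c8: stall | r0:Add1,r1:Add2,r2:Mul2,r3:Add3
c9: stall | r0:Add1,r1:Add2,r2:Mul2,r3:Add3
c10: CDB Add2=8; issue ADD r1<-Add2 | r0:Add1,r1:Add2,r2:Mul2,r3:Add3
c11: issue MUL r2<-Mul1 | r0:Add1,r1:Add2,r2:Mul1,r3:Add3
c12: - | r0:Add1,r1:Add2,r2:Mul1,r3:Add3
c13: CDB Add1=16 | r0:16,r1:Add2,r2:Mul1,r3:Add3
c14: - | r0:16,r1:Add2,r2:Mul1,r3:Add3
c15: - | r0:16,r1:Add2,r2:Mul1,r3:Add3
c16: CDB Add3=28 | r0:16,r1:Add2,r2:Mul1,r3:28
c17: - | r0:16,r1:Add2,r2:Mul1,r3:28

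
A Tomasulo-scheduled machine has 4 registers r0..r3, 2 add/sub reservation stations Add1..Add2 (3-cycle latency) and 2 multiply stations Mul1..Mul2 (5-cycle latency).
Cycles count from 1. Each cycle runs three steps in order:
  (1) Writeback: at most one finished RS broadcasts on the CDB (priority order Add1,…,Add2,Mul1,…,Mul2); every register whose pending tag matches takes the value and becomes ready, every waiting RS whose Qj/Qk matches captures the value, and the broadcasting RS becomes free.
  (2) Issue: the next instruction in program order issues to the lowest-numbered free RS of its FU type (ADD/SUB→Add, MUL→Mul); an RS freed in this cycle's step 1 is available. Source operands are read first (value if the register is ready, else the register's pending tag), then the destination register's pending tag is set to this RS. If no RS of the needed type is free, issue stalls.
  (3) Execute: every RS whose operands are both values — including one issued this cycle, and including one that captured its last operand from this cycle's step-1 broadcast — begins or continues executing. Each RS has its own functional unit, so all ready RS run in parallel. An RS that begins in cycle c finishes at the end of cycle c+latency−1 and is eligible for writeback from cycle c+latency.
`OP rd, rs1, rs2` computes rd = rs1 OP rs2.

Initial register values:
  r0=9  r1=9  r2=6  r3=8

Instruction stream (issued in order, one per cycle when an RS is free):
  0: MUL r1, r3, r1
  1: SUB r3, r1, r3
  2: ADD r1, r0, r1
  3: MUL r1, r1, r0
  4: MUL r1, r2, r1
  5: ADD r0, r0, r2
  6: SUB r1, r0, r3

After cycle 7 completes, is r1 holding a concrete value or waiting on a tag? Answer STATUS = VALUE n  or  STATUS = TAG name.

STATUS = TAG Mul1

cycle 1: issue MUL r1<-Mul1 // r0:9,r1:Mul1,r2:6,r3:8
cycle 2: issue SUB r3<-Add1 // r0:9,r1:Mul1,r2:6,r3:Add1
cycle 3: issue ADD r1<-Add2 // r0:9,r1:Add2,r2:6,r3:Add1
cycle 4: issue MUL r1<-Mul2 // r0:9,r1:Mul2,r2:6,r3:Add1
cycle 5: stall // r0:9,r1:Mul2,r2:6,r3:Add1
cycle 6: CDB Mul1=72; issue MUL r1<-Mul1 // r0:9,r1:Mul1,r2:6,r3:Add1
cycle 7: stall // r0:9,r1:Mul1,r2:6,r3:Add1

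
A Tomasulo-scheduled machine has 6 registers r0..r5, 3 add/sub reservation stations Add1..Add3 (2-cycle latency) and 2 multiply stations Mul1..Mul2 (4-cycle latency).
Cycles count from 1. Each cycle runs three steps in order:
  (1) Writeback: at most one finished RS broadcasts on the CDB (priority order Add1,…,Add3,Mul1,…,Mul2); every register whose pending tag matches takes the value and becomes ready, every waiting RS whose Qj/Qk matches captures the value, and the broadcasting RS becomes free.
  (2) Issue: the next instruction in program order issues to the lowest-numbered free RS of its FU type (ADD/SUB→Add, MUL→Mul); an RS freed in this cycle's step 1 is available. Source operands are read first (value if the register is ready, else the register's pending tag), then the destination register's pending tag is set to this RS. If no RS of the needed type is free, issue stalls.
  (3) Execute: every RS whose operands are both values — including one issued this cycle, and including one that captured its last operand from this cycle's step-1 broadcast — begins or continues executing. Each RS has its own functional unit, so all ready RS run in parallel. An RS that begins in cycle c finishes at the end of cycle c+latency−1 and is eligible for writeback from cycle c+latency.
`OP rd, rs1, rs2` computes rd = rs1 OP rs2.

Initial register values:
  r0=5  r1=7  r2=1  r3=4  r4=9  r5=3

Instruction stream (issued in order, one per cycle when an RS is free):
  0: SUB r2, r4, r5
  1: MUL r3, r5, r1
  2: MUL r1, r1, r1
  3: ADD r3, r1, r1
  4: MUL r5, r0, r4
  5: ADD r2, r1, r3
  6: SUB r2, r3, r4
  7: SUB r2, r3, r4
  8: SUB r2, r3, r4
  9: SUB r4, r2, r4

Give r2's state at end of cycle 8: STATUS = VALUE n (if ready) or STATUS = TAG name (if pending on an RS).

cycle 1: issue SUB r2<-Add1 // r0:5,r1:7,r2:Add1,r3:4,r4:9,r5:3
cycle 2: issue MUL r3<-Mul1 // r0:5,r1:7,r2:Add1,r3:Mul1,r4:9,r5:3
cycle 3: CDB Add1=6; issue MUL r1<-Mul2 // r0:5,r1:Mul2,r2:6,r3:Mul1,r4:9,r5:3
cycle 4: issue ADD r3<-Add1 // r0:5,r1:Mul2,r2:6,r3:Add1,r4:9,r5:3
cycle 5: stall // r0:5,r1:Mul2,r2:6,r3:Add1,r4:9,r5:3
cycle 6: CDB Mul1=21; issue MUL r5<-Mul1 // r0:5,r1:Mul2,r2:6,r3:Add1,r4:9,r5:Mul1
cycle 7: CDB Mul2=49; issue ADD r2<-Add2 // r0:5,r1:49,r2:Add2,r3:Add1,r4:9,r5:Mul1
cycle 8: issue SUB r2<-Add3 // r0:5,r1:49,r2:Add3,r3:Add1,r4:9,r5:Mul1

STATUS = TAG Add3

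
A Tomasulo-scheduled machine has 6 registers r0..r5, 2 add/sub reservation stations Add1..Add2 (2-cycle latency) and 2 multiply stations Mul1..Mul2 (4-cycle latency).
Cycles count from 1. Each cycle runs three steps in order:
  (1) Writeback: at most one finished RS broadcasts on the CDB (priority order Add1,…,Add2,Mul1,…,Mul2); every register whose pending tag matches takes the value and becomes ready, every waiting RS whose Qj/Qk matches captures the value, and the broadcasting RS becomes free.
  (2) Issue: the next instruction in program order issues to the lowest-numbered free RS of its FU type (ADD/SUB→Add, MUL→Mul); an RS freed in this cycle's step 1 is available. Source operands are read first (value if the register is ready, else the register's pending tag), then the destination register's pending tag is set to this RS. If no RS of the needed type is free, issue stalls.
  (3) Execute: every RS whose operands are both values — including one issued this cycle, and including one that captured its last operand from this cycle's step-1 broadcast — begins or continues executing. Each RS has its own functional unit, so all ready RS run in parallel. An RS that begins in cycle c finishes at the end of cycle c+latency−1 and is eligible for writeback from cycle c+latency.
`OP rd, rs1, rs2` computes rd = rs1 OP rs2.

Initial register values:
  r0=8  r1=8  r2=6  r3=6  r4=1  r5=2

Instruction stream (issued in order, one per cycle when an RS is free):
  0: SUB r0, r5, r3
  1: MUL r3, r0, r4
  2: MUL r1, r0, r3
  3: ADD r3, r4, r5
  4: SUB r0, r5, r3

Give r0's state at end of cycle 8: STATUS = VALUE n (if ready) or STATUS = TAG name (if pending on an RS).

STATUS = VALUE -1

c1: issue SUB r0<-Add1 | r0:Add1,r1:8,r2:6,r3:6,r4:1,r5:2
c2: issue MUL r3<-Mul1 | r0:Add1,r1:8,r2:6,r3:Mul1,r4:1,r5:2
c3: CDB Add1=-4; issue MUL r1<-Mul2 | r0:-4,r1:Mul2,r2:6,r3:Mul1,r4:1,r5:2
c4: issue ADD r3<-Add1 | r0:-4,r1:Mul2,r2:6,r3:Add1,r4:1,r5:2
c5: issue SUB r0<-Add2 | r0:Add2,r1:Mul2,r2:6,r3:Add1,r4:1,r5:2
c6: CDB Add1=3 | r0:Add2,r1:Mul2,r2:6,r3:3,r4:1,r5:2
c7: CDB Mul1=-4 | r0:Add2,r1:Mul2,r2:6,r3:3,r4:1,r5:2
c8: CDB Add2=-1 | r0:-1,r1:Mul2,r2:6,r3:3,r4:1,r5:2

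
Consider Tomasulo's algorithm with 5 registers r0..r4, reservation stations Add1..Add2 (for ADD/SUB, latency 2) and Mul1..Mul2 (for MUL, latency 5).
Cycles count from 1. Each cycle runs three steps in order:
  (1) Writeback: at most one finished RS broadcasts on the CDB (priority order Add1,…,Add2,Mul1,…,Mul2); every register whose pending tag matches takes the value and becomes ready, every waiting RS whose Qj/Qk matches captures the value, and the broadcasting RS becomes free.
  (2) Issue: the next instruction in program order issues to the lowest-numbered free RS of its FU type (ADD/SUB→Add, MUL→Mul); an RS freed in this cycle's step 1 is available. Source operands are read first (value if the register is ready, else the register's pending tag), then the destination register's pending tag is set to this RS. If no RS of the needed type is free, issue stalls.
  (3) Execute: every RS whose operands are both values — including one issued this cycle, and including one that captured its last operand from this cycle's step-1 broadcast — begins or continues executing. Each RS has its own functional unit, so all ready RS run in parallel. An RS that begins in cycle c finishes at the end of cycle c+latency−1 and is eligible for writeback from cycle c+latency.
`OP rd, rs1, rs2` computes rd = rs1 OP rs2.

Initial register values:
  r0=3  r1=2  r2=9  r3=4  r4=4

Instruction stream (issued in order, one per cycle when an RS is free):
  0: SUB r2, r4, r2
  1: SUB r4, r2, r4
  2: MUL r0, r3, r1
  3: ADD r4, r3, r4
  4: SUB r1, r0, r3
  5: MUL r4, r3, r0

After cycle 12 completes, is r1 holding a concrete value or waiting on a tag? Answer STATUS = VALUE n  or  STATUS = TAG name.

c1: issue SUB r2<-Add1 | r0:3,r1:2,r2:Add1,r3:4,r4:4
c2: issue SUB r4<-Add2 | r0:3,r1:2,r2:Add1,r3:4,r4:Add2
c3: CDB Add1=-5; issue MUL r0<-Mul1 | r0:Mul1,r1:2,r2:-5,r3:4,r4:Add2
c4: issue ADD r4<-Add1 | r0:Mul1,r1:2,r2:-5,r3:4,r4:Add1
c5: CDB Add2=-9; issue SUB r1<-Add2 | r0:Mul1,r1:Add2,r2:-5,r3:4,r4:Add1
c6: issue MUL r4<-Mul2 | r0:Mul1,r1:Add2,r2:-5,r3:4,r4:Mul2
c7: CDB Add1=-5 | r0:Mul1,r1:Add2,r2:-5,r3:4,r4:Mul2
c8: CDB Mul1=8 | r0:8,r1:Add2,r2:-5,r3:4,r4:Mul2
c9: - | r0:8,r1:Add2,r2:-5,r3:4,r4:Mul2
c10: CDB Add2=4 | r0:8,r1:4,r2:-5,r3:4,r4:Mul2
c11: - | r0:8,r1:4,r2:-5,r3:4,r4:Mul2
c12: - | r0:8,r1:4,r2:-5,r3:4,r4:Mul2

STATUS = VALUE 4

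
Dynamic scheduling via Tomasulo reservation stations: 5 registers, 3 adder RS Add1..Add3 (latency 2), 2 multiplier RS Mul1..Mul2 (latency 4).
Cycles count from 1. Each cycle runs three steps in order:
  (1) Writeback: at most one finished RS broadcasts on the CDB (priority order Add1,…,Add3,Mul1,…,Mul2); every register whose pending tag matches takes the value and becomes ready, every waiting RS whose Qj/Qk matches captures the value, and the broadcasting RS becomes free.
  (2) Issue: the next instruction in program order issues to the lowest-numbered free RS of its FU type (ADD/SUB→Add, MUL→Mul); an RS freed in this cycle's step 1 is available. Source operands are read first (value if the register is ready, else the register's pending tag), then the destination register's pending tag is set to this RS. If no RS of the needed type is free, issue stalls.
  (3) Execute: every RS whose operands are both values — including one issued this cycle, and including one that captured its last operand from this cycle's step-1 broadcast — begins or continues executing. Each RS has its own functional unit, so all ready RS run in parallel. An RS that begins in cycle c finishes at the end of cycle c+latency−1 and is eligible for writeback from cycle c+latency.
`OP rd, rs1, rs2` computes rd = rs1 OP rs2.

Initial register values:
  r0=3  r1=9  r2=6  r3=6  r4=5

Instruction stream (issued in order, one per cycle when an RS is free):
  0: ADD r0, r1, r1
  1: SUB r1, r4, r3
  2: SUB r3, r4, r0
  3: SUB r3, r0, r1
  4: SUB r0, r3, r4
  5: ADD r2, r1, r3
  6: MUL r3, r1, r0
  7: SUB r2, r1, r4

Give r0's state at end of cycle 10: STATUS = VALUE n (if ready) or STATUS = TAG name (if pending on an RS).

c1: issue ADD r0<-Add1 | r0:Add1,r1:9,r2:6,r3:6,r4:5
c2: issue SUB r1<-Add2 | r0:Add1,r1:Add2,r2:6,r3:6,r4:5
c3: CDB Add1=18; issue SUB r3<-Add1 | r0:18,r1:Add2,r2:6,r3:Add1,r4:5
c4: CDB Add2=-1; issue SUB r3<-Add2 | r0:18,r1:-1,r2:6,r3:Add2,r4:5
c5: CDB Add1=-13; issue SUB r0<-Add1 | r0:Add1,r1:-1,r2:6,r3:Add2,r4:5
c6: CDB Add2=19; issue ADD r2<-Add2 | r0:Add1,r1:-1,r2:Add2,r3:19,r4:5
c7: issue MUL r3<-Mul1 | r0:Add1,r1:-1,r2:Add2,r3:Mul1,r4:5
c8: CDB Add1=14; issue SUB r2<-Add1 | r0:14,r1:-1,r2:Add1,r3:Mul1,r4:5
c9: CDB Add2=18 | r0:14,r1:-1,r2:Add1,r3:Mul1,r4:5
c10: CDB Add1=-6 | r0:14,r1:-1,r2:-6,r3:Mul1,r4:5

STATUS = VALUE 14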